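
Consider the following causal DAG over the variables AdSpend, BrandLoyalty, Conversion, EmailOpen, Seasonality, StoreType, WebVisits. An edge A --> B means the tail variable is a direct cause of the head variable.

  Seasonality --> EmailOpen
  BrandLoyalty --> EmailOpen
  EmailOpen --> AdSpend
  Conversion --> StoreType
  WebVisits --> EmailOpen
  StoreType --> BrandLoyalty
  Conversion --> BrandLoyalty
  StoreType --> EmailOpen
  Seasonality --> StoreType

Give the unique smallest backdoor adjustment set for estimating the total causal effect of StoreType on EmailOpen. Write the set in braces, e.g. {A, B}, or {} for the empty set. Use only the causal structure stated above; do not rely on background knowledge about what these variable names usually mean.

Variables eligible for adjustment (non-descendants of StoreType, excluding StoreType and EmailOpen): {Conversion, Seasonality, WebVisits}.
Backdoor paths from StoreType to EmailOpen:
  P1: StoreType <- Conversion -> BrandLoyalty -> EmailOpen
  P2: StoreType <- Seasonality -> EmailOpen
The empty set is not sufficient: P1 (StoreType <- Conversion -> BrandLoyalty -> EmailOpen) has no collider blocking it and no conditioned non-collider, so it is open.
Try {Conversion, Seasonality}:
  P1: blocked at fork node Conversion ∈ conditioning set.
  P2: blocked at fork node Seasonality ∈ conditioning set.
{Conversion, Seasonality} contains no descendant of StoreType and blocks every backdoor path.
Every element of {Conversion, Seasonality} is needed (dropping Conversion leaves P1 open; dropping Seasonality leaves P2 open), so no proper subset is valid.
Among all size-2 subsets of the eligible variables, only {Conversion, Seasonality} blocks every backdoor path, so it is the unique smallest valid adjustment set.

{Conversion, Seasonality}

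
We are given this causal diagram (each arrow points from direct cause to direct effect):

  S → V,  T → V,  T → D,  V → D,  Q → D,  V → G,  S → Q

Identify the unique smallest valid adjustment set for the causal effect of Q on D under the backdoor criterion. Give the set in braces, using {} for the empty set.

{S}

Variables eligible for adjustment (non-descendants of Q, excluding Q and D): {G, S, T, V}.
Backdoor paths from Q to D:
  P1: Q <- S -> V <- T -> D
  P2: Q <- S -> V -> D
The empty set is not sufficient: P2 (Q <- S -> V -> D) has no collider blocking it and no conditioned non-collider, so it is open.
Try {S}:
  P1: blocked at fork node S ∈ conditioning set.
  P2: blocked at fork node S ∈ conditioning set.
{S} contains no descendant of Q and blocks every backdoor path.
No other singleton works — e.g. {T} leaves P2 open — so {S} is the unique smallest valid adjustment set.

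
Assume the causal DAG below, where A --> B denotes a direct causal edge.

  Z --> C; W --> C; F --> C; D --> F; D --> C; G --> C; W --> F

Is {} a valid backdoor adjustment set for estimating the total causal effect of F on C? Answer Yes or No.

No

Backdoor paths from F to C (paths whose first edge points into F):
  P1: F <- D -> C
  P2: F <- W -> C
Condition 1 (no descendant of F in the set): holds — descendants of F are {C}; none are in {}.
Condition 2 (every backdoor path blocked by {}):
  P1: open — no interior node is in the conditioning set.
  P2: open — no interior node is in the conditioning set.
{} does not satisfy the backdoor criterion.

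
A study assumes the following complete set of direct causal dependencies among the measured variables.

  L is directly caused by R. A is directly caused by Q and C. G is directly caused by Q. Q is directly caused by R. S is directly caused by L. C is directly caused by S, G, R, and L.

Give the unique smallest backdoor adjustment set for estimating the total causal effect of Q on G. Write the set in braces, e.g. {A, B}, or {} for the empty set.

{}

Variables eligible for adjustment (non-descendants of Q, excluding Q and G): {L, R, S}.
Backdoor paths from Q to G:
  P1: Q <- R -> L -> S -> C <- G
  P2: Q <- R -> L -> C <- G
  P3: Q <- R -> C <- G
Each backdoor path contains an unconditioned collider, so every path is already blocked with the empty conditioning set:
  P1: blocked at collider C (neither it nor any descendant is in the conditioning set).
  P2: blocked at collider C (neither it nor any descendant is in the conditioning set).
  P3: blocked at collider C (neither it nor any descendant is in the conditioning set).
The empty set is therefore the unique smallest valid set.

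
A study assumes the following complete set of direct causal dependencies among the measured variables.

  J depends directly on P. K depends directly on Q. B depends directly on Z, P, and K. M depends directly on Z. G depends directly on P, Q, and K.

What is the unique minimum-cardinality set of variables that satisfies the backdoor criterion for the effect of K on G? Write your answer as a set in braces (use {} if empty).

{Q}

Variables eligible for adjustment (non-descendants of K, excluding K and G): {J, M, P, Q, Z}.
Backdoor paths from K to G:
  P1: K <- Q -> G
The empty set is not sufficient: P1 (K <- Q -> G) has no collider blocking it and no conditioned non-collider, so it is open.
Try {Q}:
  P1: blocked at fork node Q ∈ conditioning set.
{Q} contains no descendant of K and blocks every backdoor path.
No other singleton works — e.g. {P} leaves P1 open — so {Q} is the unique smallest valid adjustment set.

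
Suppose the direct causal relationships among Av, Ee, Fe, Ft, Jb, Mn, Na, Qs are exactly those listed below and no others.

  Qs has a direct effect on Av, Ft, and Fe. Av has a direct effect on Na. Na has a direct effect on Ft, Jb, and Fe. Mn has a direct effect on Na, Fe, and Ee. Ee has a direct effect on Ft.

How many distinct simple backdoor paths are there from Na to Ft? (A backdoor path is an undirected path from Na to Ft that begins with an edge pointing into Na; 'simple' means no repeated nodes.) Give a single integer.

A backdoor path from Na to Ft is any simple undirected path whose first edge points into Na (i.e. leaves Na via a parent).
Parents of Na: {Av, Mn}.
Enumerating:
  P1: Na <- Mn -> Ee -> Ft
  P2: Na <- Mn -> Fe <- Qs -> Ft
  P3: Na <- Av <- Qs -> Ft
  P4: Na <- Av <- Qs -> Fe <- Mn -> Ee -> Ft
That exhausts the simple backdoor paths. Count: 4.

4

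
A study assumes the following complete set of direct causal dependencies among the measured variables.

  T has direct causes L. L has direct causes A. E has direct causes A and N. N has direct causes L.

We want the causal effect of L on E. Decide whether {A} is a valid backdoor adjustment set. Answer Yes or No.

Yes

Backdoor paths from L to E (paths whose first edge points into L):
  P1: L <- A -> E
Condition 1 (no descendant of L in the set): holds — descendants of L are {E, N, T}; none are in {A}.
Condition 2 (every backdoor path blocked by {A}):
  P1: blocked at fork node A ∈ conditioning set.
{A} satisfies the backdoor criterion.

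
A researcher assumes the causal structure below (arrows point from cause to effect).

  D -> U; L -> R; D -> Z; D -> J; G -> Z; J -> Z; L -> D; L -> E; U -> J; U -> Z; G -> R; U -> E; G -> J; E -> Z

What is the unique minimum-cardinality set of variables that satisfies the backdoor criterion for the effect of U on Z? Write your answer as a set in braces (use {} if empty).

{D}

Variables eligible for adjustment (non-descendants of U, excluding U and Z): {D, G, L, R}.
Backdoor paths from U to Z:
  P1: U <- D <- L -> R <- G -> J -> Z
  P2: U <- D <- L -> R <- G -> Z
  P3: U <- D <- L -> E -> Z
  P4: U <- D -> J <- G -> R <- L -> E -> Z
  P5: U <- D -> J <- G -> Z
  P6: U <- D -> J -> Z
  P7: U <- D -> Z
The empty set is not sufficient: P3 (U <- D <- L -> E -> Z) has no collider blocking it and no conditioned non-collider, so it is open.
Try {D}:
  P1: blocked at chain node D ∈ conditioning set.
  P2: blocked at chain node D ∈ conditioning set.
  P3: blocked at chain node D ∈ conditioning set.
  P4: blocked at fork node D ∈ conditioning set.
  P5: blocked at fork node D ∈ conditioning set.
  P6: blocked at fork node D ∈ conditioning set.
  P7: blocked at fork node D ∈ conditioning set.
{D} contains no descendant of U and blocks every backdoor path.
No other singleton works — e.g. {L} leaves P6 open — so {D} is the unique smallest valid adjustment set.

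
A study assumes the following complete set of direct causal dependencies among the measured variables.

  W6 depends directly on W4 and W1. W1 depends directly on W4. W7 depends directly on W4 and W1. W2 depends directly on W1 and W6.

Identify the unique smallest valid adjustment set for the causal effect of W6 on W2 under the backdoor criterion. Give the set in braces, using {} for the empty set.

Variables eligible for adjustment (non-descendants of W6, excluding W6 and W2): {W1, W4, W7}.
Backdoor paths from W6 to W2:
  P1: W6 <- W4 -> W1 -> W2
  P2: W6 <- W4 -> W7 <- W1 -> W2
  P3: W6 <- W1 -> W2
The empty set is not sufficient: P1 (W6 <- W4 -> W1 -> W2) has no collider blocking it and no conditioned non-collider, so it is open.
Try {W1}:
  P1: blocked at chain node W1 ∈ conditioning set.
  P2: blocked at collider W7 (neither it nor any descendant is in the conditioning set).
  P3: blocked at fork node W1 ∈ conditioning set.
{W1} contains no descendant of W6 and blocks every backdoor path.
No other singleton works — e.g. {W4} leaves P3 open — so {W1} is the unique smallest valid adjustment set.

{W1}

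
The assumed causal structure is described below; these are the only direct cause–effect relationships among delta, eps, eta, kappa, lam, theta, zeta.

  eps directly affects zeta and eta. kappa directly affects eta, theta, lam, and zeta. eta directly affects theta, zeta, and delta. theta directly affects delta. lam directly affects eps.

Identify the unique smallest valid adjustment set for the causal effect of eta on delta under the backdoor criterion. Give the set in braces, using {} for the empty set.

{kappa}

Variables eligible for adjustment (non-descendants of eta, excluding eta and delta): {eps, kappa, lam}.
Backdoor paths from eta to delta:
  P1: eta <- kappa -> theta -> delta
  P2: eta <- eps <- lam <- kappa -> theta -> delta
  P3: eta <- eps -> zeta <- kappa -> theta -> delta
The empty set is not sufficient: P1 (eta <- kappa -> theta -> delta) has no collider blocking it and no conditioned non-collider, so it is open.
Try {kappa}:
  P1: blocked at fork node kappa ∈ conditioning set.
  P2: blocked at fork node kappa ∈ conditioning set.
  P3: blocked at collider zeta (neither it nor any descendant is in the conditioning set).
{kappa} contains no descendant of eta and blocks every backdoor path.
No other singleton works — e.g. {lam} leaves P1 open — so {kappa} is the unique smallest valid adjustment set.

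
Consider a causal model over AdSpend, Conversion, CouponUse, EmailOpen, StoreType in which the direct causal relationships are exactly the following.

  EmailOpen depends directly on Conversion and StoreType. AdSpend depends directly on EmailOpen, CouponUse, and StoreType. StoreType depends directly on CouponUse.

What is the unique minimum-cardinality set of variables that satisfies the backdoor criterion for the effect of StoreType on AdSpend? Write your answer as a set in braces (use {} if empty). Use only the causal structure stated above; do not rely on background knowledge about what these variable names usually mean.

Variables eligible for adjustment (non-descendants of StoreType, excluding StoreType and AdSpend): {Conversion, CouponUse}.
Backdoor paths from StoreType to AdSpend:
  P1: StoreType <- CouponUse -> AdSpend
The empty set is not sufficient: P1 (StoreType <- CouponUse -> AdSpend) has no collider blocking it and no conditioned non-collider, so it is open.
Try {CouponUse}:
  P1: blocked at fork node CouponUse ∈ conditioning set.
{CouponUse} contains no descendant of StoreType and blocks every backdoor path.
No other singleton works — e.g. {Conversion} leaves P1 open — so {CouponUse} is the unique smallest valid adjustment set.

{CouponUse}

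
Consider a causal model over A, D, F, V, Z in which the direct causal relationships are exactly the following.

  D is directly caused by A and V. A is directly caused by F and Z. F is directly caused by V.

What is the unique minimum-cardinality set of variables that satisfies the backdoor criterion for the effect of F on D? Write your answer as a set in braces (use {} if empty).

{V}

Variables eligible for adjustment (non-descendants of F, excluding F and D): {V, Z}.
Backdoor paths from F to D:
  P1: F <- V -> D
The empty set is not sufficient: P1 (F <- V -> D) has no collider blocking it and no conditioned non-collider, so it is open.
Try {V}:
  P1: blocked at fork node V ∈ conditioning set.
{V} contains no descendant of F and blocks every backdoor path.
No other singleton works — e.g. {Z} leaves P1 open — so {V} is the unique smallest valid adjustment set.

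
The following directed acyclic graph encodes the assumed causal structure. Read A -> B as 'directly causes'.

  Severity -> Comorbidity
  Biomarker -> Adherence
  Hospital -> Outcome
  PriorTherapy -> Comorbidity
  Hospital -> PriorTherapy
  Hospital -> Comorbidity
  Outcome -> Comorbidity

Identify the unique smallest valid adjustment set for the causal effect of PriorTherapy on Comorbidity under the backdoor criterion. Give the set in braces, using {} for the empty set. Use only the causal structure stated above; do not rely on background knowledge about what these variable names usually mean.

Variables eligible for adjustment (non-descendants of PriorTherapy, excluding PriorTherapy and Comorbidity): {Adherence, Biomarker, Hospital, Outcome, Severity}.
Backdoor paths from PriorTherapy to Comorbidity:
  P1: PriorTherapy <- Hospital -> Outcome -> Comorbidity
  P2: PriorTherapy <- Hospital -> Comorbidity
The empty set is not sufficient: P1 (PriorTherapy <- Hospital -> Outcome -> Comorbidity) has no collider blocking it and no conditioned non-collider, so it is open.
Try {Hospital}:
  P1: blocked at fork node Hospital ∈ conditioning set.
  P2: blocked at fork node Hospital ∈ conditioning set.
{Hospital} contains no descendant of PriorTherapy and blocks every backdoor path.
No other singleton works — e.g. {Biomarker} leaves P1 open — so {Hospital} is the unique smallest valid adjustment set.

{Hospital}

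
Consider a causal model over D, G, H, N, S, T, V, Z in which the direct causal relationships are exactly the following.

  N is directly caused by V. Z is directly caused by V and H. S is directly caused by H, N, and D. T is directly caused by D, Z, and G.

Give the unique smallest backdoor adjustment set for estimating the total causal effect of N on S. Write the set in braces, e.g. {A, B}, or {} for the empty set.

{}

Variables eligible for adjustment (non-descendants of N, excluding N and S): {D, G, H, T, V, Z}.
Backdoor paths from N to S:
  P1: N <- V -> Z <- H -> S
  P2: N <- V -> Z -> T <- D -> S
Each backdoor path contains an unconditioned collider, so every path is already blocked with the empty conditioning set:
  P1: blocked at collider Z (neither it nor any descendant is in the conditioning set).
  P2: blocked at collider T (neither it nor any descendant is in the conditioning set).
The empty set is therefore the unique smallest valid set.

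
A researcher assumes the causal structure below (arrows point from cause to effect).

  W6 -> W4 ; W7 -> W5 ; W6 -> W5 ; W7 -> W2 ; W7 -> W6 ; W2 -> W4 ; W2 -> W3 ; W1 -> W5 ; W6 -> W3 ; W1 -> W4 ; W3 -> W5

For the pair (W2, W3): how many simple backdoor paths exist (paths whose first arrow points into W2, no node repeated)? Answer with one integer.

6

A backdoor path from W2 to W3 is any simple undirected path whose first edge points into W2 (i.e. leaves W2 via a parent).
Parents of W2: {W7}.
Enumerating:
  P1: W2 <- W7 -> W6 -> W3
  P2: W2 <- W7 -> W6 -> W5 <- W3
  P3: W2 <- W7 -> W6 -> W4 <- W1 -> W5 <- W3
  P4: W2 <- W7 -> W5 <- W1 -> W4 <- W6 -> W3
  P5: W2 <- W7 -> W5 <- W6 -> W3
  P6: W2 <- W7 -> W5 <- W3
That exhausts the simple backdoor paths. Count: 6.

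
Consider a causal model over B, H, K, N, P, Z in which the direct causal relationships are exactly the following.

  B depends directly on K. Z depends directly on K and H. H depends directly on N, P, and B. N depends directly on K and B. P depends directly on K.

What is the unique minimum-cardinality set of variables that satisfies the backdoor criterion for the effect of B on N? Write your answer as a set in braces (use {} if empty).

Variables eligible for adjustment (non-descendants of B, excluding B and N): {K, P}.
Backdoor paths from B to N:
  P1: B <- K -> P -> H <- N
  P2: B <- K -> N
  P3: B <- K -> Z <- H <- N
The empty set is not sufficient: P2 (B <- K -> N) has no collider blocking it and no conditioned non-collider, so it is open.
Try {K}:
  P1: blocked at fork node K ∈ conditioning set.
  P2: blocked at fork node K ∈ conditioning set.
  P3: blocked at fork node K ∈ conditioning set.
{K} contains no descendant of B and blocks every backdoor path.
No other singleton works — e.g. {P} leaves P2 open — so {K} is the unique smallest valid adjustment set.

{K}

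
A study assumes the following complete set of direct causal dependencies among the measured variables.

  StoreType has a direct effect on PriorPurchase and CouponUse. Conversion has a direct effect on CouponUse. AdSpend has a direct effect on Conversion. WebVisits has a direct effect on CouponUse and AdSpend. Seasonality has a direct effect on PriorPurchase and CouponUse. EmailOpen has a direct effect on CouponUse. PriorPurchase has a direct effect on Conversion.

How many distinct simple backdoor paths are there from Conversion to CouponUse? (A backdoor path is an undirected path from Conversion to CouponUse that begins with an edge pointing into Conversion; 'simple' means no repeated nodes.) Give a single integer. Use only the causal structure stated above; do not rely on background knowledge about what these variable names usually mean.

A backdoor path from Conversion to CouponUse is any simple undirected path whose first edge points into Conversion (i.e. leaves Conversion via a parent).
Parents of Conversion: {AdSpend, PriorPurchase}.
Enumerating:
  P1: Conversion <- AdSpend <- WebVisits -> CouponUse
  P2: Conversion <- PriorPurchase <- Seasonality -> CouponUse
  P3: Conversion <- PriorPurchase <- StoreType -> CouponUse
That exhausts the simple backdoor paths. Count: 3.

3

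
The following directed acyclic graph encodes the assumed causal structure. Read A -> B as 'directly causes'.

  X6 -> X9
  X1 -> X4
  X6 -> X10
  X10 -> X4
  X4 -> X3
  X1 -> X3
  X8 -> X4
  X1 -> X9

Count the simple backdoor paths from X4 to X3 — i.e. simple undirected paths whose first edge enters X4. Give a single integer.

2

A backdoor path from X4 to X3 is any simple undirected path whose first edge points into X4 (i.e. leaves X4 via a parent).
Parents of X4: {X1, X10, X8}.
Enumerating:
  P1: X4 <- X1 -> X3
  P2: X4 <- X10 <- X6 -> X9 <- X1 -> X3
That exhausts the simple backdoor paths. Count: 2.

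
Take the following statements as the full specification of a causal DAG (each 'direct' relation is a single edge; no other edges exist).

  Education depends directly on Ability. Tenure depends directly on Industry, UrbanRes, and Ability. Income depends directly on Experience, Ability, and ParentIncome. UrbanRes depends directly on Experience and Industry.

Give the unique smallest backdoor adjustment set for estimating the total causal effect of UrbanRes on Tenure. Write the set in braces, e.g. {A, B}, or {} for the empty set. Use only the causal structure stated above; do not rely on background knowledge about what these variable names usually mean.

{Industry}

Variables eligible for adjustment (non-descendants of UrbanRes, excluding UrbanRes and Tenure): {Ability, Education, Experience, Income, Industry, ParentIncome}.
Backdoor paths from UrbanRes to Tenure:
  P1: UrbanRes <- Industry -> Tenure
  P2: UrbanRes <- Experience -> Income <- Ability -> Tenure
The empty set is not sufficient: P1 (UrbanRes <- Industry -> Tenure) has no collider blocking it and no conditioned non-collider, so it is open.
Try {Industry}:
  P1: blocked at fork node Industry ∈ conditioning set.
  P2: blocked at collider Income (neither it nor any descendant is in the conditioning set).
{Industry} contains no descendant of UrbanRes and blocks every backdoor path.
No other singleton works — e.g. {Ability} leaves P1 open — so {Industry} is the unique smallest valid adjustment set.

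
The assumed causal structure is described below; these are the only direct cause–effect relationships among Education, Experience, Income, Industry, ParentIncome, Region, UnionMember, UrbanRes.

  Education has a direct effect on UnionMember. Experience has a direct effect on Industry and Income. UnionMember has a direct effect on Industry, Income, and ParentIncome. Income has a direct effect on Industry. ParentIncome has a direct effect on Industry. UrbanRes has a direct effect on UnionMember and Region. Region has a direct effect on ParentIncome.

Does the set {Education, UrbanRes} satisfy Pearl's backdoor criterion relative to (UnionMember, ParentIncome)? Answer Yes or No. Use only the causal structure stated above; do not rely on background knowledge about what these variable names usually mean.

Yes

Backdoor paths from UnionMember to ParentIncome (paths whose first edge points into UnionMember):
  P1: UnionMember <- UrbanRes -> Region -> ParentIncome
Condition 1 (no descendant of UnionMember in the set): holds — descendants of UnionMember are {Income, Industry, ParentIncome}; none are in {Education, UrbanRes}.
Condition 2 (every backdoor path blocked by {Education, UrbanRes}):
  P1: blocked at fork node UrbanRes ∈ conditioning set.
{Education, UrbanRes} satisfies the backdoor criterion.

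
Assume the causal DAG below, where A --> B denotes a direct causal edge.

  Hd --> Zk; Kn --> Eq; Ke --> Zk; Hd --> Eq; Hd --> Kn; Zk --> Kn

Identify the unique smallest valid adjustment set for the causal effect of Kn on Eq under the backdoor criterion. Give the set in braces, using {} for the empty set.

{Hd}

Variables eligible for adjustment (non-descendants of Kn, excluding Kn and Eq): {Hd, Ke, Zk}.
Backdoor paths from Kn to Eq:
  P1: Kn <- Hd -> Eq
  P2: Kn <- Zk <- Hd -> Eq
The empty set is not sufficient: P1 (Kn <- Hd -> Eq) has no collider blocking it and no conditioned non-collider, so it is open.
Try {Hd}:
  P1: blocked at fork node Hd ∈ conditioning set.
  P2: blocked at fork node Hd ∈ conditioning set.
{Hd} contains no descendant of Kn and blocks every backdoor path.
No other singleton works — e.g. {Ke} leaves P1 open — so {Hd} is the unique smallest valid adjustment set.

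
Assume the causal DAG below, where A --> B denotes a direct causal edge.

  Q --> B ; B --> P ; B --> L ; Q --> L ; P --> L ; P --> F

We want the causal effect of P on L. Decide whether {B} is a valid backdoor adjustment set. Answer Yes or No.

Backdoor paths from P to L (paths whose first edge points into P):
  P1: P <- B <- Q -> L
  P2: P <- B -> L
Condition 1 (no descendant of P in the set): holds — descendants of P are {F, L}; none are in {B}.
Condition 2 (every backdoor path blocked by {B}):
  P1: blocked at chain node B ∈ conditioning set.
  P2: blocked at fork node B ∈ conditioning set.
{B} satisfies the backdoor criterion.

Yes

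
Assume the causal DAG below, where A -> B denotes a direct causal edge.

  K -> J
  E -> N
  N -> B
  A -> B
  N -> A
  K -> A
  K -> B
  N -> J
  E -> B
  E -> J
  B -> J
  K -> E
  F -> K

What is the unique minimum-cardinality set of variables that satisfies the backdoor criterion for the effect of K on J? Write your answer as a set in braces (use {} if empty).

Variables eligible for adjustment (non-descendants of K, excluding K and J): {F}.
Backdoor paths from K to J:
  (none)
With no backdoor paths the empty set already satisfies the criterion, and it is trivially minimal.

{}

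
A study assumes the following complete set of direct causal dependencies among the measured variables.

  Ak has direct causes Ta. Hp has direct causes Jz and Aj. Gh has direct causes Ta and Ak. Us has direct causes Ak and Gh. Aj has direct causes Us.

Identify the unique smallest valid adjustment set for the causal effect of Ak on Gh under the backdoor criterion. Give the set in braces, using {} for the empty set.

{Ta}

Variables eligible for adjustment (non-descendants of Ak, excluding Ak and Gh): {Jz, Ta}.
Backdoor paths from Ak to Gh:
  P1: Ak <- Ta -> Gh
The empty set is not sufficient: P1 (Ak <- Ta -> Gh) has no collider blocking it and no conditioned non-collider, so it is open.
Try {Ta}:
  P1: blocked at fork node Ta ∈ conditioning set.
{Ta} contains no descendant of Ak and blocks every backdoor path.
No other singleton works — e.g. {Jz} leaves P1 open — so {Ta} is the unique smallest valid adjustment set.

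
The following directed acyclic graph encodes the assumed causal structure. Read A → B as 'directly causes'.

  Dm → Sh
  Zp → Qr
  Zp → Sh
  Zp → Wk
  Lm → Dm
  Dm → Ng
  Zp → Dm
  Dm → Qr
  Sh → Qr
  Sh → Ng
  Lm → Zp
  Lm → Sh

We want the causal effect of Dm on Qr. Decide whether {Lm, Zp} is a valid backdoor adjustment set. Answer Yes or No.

Yes

Backdoor paths from Dm to Qr (paths whose first edge points into Dm):
  P1: Dm <- Lm -> Zp -> Sh -> Qr
  P2: Dm <- Lm -> Zp -> Qr
  P3: Dm <- Lm -> Sh <- Zp -> Qr
  P4: Dm <- Lm -> Sh -> Qr
  P5: Dm <- Zp <- Lm -> Sh -> Qr
  P6: Dm <- Zp -> Sh -> Qr
  P7: Dm <- Zp -> Qr
Condition 1 (no descendant of Dm in the set): holds — descendants of Dm are {Ng, Qr, Sh}; none are in {Lm, Zp}.
Condition 2 (every backdoor path blocked by {Lm, Zp}):
  P1: blocked at fork node Lm ∈ conditioning set.
  P2: blocked at fork node Lm ∈ conditioning set.
  P3: blocked at fork node Lm ∈ conditioning set.
  P4: blocked at fork node Lm ∈ conditioning set.
  P5: blocked at chain node Zp ∈ conditioning set.
  P6: blocked at fork node Zp ∈ conditioning set.
  P7: blocked at fork node Zp ∈ conditioning set.
{Lm, Zp} satisfies the backdoor criterion.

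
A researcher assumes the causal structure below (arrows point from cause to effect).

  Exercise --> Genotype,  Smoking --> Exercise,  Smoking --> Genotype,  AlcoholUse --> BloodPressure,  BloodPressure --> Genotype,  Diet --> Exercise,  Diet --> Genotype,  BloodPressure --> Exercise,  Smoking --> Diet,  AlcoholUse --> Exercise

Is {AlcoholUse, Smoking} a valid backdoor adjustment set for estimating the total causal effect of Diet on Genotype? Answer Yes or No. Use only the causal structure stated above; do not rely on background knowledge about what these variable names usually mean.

Backdoor paths from Diet to Genotype (paths whose first edge points into Diet):
  P1: Diet <- Smoking -> Exercise <- AlcoholUse -> BloodPressure -> Genotype
  P2: Diet <- Smoking -> Exercise <- BloodPressure -> Genotype
  P3: Diet <- Smoking -> Exercise -> Genotype
  P4: Diet <- Smoking -> Genotype
Condition 1 (no descendant of Diet in the set): holds — descendants of Diet are {Exercise, Genotype}; none are in {AlcoholUse, Smoking}.
Condition 2 (every backdoor path blocked by {AlcoholUse, Smoking}):
  P1: blocked at fork node Smoking ∈ conditioning set.
  P2: blocked at fork node Smoking ∈ conditioning set.
  P3: blocked at fork node Smoking ∈ conditioning set.
  P4: blocked at fork node Smoking ∈ conditioning set.
{AlcoholUse, Smoking} satisfies the backdoor criterion.

Yes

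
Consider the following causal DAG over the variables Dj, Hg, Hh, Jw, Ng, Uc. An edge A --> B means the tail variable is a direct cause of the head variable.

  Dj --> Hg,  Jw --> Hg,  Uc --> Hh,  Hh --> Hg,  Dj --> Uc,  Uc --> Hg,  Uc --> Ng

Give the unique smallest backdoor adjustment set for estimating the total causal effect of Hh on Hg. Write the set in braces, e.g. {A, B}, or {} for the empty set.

Variables eligible for adjustment (non-descendants of Hh, excluding Hh and Hg): {Dj, Jw, Ng, Uc}.
Backdoor paths from Hh to Hg:
  P1: Hh <- Uc <- Dj -> Hg
  P2: Hh <- Uc -> Hg
The empty set is not sufficient: P1 (Hh <- Uc <- Dj -> Hg) has no collider blocking it and no conditioned non-collider, so it is open.
Try {Uc}:
  P1: blocked at chain node Uc ∈ conditioning set.
  P2: blocked at fork node Uc ∈ conditioning set.
{Uc} contains no descendant of Hh and blocks every backdoor path.
No other singleton works — e.g. {Dj} leaves P2 open — so {Uc} is the unique smallest valid adjustment set.

{Uc}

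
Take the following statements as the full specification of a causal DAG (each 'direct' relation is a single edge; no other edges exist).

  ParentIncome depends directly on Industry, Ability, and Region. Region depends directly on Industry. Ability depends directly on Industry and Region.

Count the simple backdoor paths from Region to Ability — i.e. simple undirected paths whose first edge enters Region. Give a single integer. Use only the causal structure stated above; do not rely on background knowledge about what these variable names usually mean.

A backdoor path from Region to Ability is any simple undirected path whose first edge points into Region (i.e. leaves Region via a parent).
Parents of Region: {Industry}.
Enumerating:
  P1: Region <- Industry -> Ability
  P2: Region <- Industry -> ParentIncome <- Ability
That exhausts the simple backdoor paths. Count: 2.

2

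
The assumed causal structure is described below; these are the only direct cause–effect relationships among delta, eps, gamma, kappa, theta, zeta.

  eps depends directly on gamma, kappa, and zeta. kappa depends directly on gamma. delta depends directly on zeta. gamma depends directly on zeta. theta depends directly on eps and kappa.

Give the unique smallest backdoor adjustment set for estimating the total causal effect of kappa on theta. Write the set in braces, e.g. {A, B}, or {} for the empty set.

Variables eligible for adjustment (non-descendants of kappa, excluding kappa and theta): {delta, gamma, zeta}.
Backdoor paths from kappa to theta:
  P1: kappa <- gamma <- zeta -> eps -> theta
  P2: kappa <- gamma -> eps -> theta
The empty set is not sufficient: P1 (kappa <- gamma <- zeta -> eps -> theta) has no collider blocking it and no conditioned non-collider, so it is open.
Try {gamma}:
  P1: blocked at chain node gamma ∈ conditioning set.
  P2: blocked at fork node gamma ∈ conditioning set.
{gamma} contains no descendant of kappa and blocks every backdoor path.
No other singleton works — e.g. {zeta} leaves P2 open — so {gamma} is the unique smallest valid adjustment set.

{gamma}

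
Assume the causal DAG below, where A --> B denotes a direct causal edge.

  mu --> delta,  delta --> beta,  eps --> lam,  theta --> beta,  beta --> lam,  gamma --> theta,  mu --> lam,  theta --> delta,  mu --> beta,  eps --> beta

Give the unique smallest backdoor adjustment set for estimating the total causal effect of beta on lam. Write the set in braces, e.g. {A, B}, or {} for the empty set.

Variables eligible for adjustment (non-descendants of beta, excluding beta and lam): {delta, eps, gamma, mu, theta}.
Backdoor paths from beta to lam:
  P1: beta <- mu -> lam
  P2: beta <- eps -> lam
  P3: beta <- theta -> delta <- mu -> lam
  P4: beta <- delta <- mu -> lam
The empty set is not sufficient: P1 (beta <- mu -> lam) has no collider blocking it and no conditioned non-collider, so it is open.
Try {eps, mu}:
  P1: blocked at fork node mu ∈ conditioning set.
  P2: blocked at fork node eps ∈ conditioning set.
  P3: blocked at collider delta (neither it nor any descendant is in the conditioning set).
  P4: blocked at fork node mu ∈ conditioning set.
{eps, mu} contains no descendant of beta and blocks every backdoor path.
Every element of {eps, mu} is needed (dropping eps leaves P2 open; dropping mu leaves P1 open), so no proper subset is valid.
Among all size-2 subsets of the eligible variables, only {eps, mu} blocks every backdoor path, so it is the unique smallest valid adjustment set.

{eps, mu}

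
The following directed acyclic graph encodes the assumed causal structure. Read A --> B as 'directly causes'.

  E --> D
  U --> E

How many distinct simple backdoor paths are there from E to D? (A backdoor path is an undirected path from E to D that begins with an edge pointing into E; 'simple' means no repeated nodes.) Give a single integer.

0

A backdoor path from E to D is any simple undirected path whose first edge points into E (i.e. leaves E via a parent).
Parents of E: {U}.
No simple path from any parent of E reaches D without revisiting E, so there are no backdoor paths.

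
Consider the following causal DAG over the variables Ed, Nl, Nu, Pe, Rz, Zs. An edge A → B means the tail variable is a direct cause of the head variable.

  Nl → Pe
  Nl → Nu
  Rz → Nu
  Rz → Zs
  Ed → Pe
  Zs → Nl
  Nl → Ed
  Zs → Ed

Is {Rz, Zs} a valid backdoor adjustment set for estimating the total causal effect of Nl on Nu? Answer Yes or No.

Backdoor paths from Nl to Nu (paths whose first edge points into Nl):
  P1: Nl <- Zs <- Rz -> Nu
Condition 1 (no descendant of Nl in the set): holds — descendants of Nl are {Ed, Nu, Pe}; none are in {Rz, Zs}.
Condition 2 (every backdoor path blocked by {Rz, Zs}):
  P1: blocked at chain node Zs ∈ conditioning set.
{Rz, Zs} satisfies the backdoor criterion.

Yes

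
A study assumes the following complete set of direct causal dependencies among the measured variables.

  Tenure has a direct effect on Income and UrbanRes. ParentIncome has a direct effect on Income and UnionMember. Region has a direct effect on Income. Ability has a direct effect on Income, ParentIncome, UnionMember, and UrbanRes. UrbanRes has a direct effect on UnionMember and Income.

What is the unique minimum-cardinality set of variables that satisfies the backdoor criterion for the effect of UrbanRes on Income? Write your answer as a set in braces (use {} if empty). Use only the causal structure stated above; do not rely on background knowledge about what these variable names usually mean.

Variables eligible for adjustment (non-descendants of UrbanRes, excluding UrbanRes and Income): {Ability, ParentIncome, Region, Tenure}.
Backdoor paths from UrbanRes to Income:
  P1: UrbanRes <- Ability -> ParentIncome -> Income
  P2: UrbanRes <- Ability -> Income
  P3: UrbanRes <- Ability -> UnionMember <- ParentIncome -> Income
  P4: UrbanRes <- Tenure -> Income
The empty set is not sufficient: P1 (UrbanRes <- Ability -> ParentIncome -> Income) has no collider blocking it and no conditioned non-collider, so it is open.
Try {Ability, Tenure}:
  P1: blocked at fork node Ability ∈ conditioning set.
  P2: blocked at fork node Ability ∈ conditioning set.
  P3: blocked at fork node Ability ∈ conditioning set.
  P4: blocked at fork node Tenure ∈ conditioning set.
{Ability, Tenure} contains no descendant of UrbanRes and blocks every backdoor path.
Every element of {Ability, Tenure} is needed (dropping Ability leaves P1 open; dropping Tenure leaves P4 open), so no proper subset is valid.
Among all size-2 subsets of the eligible variables, only {Ability, Tenure} blocks every backdoor path, so it is the unique smallest valid adjustment set.

{Ability, Tenure}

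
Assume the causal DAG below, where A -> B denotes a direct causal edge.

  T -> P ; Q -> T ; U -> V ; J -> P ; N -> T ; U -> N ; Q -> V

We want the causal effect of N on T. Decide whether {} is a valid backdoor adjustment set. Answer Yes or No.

Backdoor paths from N to T (paths whose first edge points into N):
  P1: N <- U -> V <- Q -> T
Condition 1 (no descendant of N in the set): holds — descendants of N are {P, T}; none are in {}.
Condition 2 (every backdoor path blocked by {}):
  P1: blocked at collider V (neither it nor any descendant is in the conditioning set).
{} satisfies the backdoor criterion.

Yes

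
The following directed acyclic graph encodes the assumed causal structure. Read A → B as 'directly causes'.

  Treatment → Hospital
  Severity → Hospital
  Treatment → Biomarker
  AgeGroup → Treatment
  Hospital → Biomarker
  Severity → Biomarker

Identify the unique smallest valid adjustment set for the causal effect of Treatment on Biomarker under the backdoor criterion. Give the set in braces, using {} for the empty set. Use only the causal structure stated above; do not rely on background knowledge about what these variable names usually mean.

{}

Variables eligible for adjustment (non-descendants of Treatment, excluding Treatment and Biomarker): {AgeGroup, Severity}.
Backdoor paths from Treatment to Biomarker:
  (none)
With no backdoor paths the empty set already satisfies the criterion, and it is trivially minimal.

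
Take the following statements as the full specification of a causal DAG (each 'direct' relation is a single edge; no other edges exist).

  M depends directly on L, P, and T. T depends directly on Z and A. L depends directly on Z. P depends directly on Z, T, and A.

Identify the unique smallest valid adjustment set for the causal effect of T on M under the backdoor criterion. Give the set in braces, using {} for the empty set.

{A, Z}

Variables eligible for adjustment (non-descendants of T, excluding T and M): {A, L, Z}.
Backdoor paths from T to M:
  P1: T <- A -> P <- Z -> L -> M
  P2: T <- A -> P -> M
  P3: T <- Z -> L -> M
  P4: T <- Z -> P -> M
The empty set is not sufficient: P2 (T <- A -> P -> M) has no collider blocking it and no conditioned non-collider, so it is open.
Try {A, Z}:
  P1: blocked at fork node A ∈ conditioning set.
  P2: blocked at fork node A ∈ conditioning set.
  P3: blocked at fork node Z ∈ conditioning set.
  P4: blocked at fork node Z ∈ conditioning set.
{A, Z} contains no descendant of T and blocks every backdoor path.
Every element of {A, Z} is needed (dropping A leaves P2 open; dropping Z leaves P3 open), so no proper subset is valid.
Among all size-2 subsets of the eligible variables, only {A, Z} blocks every backdoor path, so it is the unique smallest valid adjustment set.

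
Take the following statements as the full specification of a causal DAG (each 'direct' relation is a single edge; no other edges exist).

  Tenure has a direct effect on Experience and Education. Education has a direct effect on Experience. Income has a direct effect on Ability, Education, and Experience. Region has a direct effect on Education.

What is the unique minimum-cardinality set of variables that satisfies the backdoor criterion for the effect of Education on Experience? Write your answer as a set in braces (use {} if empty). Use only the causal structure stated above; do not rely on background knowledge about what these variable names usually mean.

{Income, Tenure}

Variables eligible for adjustment (non-descendants of Education, excluding Education and Experience): {Ability, Income, Region, Tenure}.
Backdoor paths from Education to Experience:
  P1: Education <- Tenure -> Experience
  P2: Education <- Income -> Experience
The empty set is not sufficient: P1 (Education <- Tenure -> Experience) has no collider blocking it and no conditioned non-collider, so it is open.
Try {Income, Tenure}:
  P1: blocked at fork node Tenure ∈ conditioning set.
  P2: blocked at fork node Income ∈ conditioning set.
{Income, Tenure} contains no descendant of Education and blocks every backdoor path.
Every element of {Income, Tenure} is needed (dropping Income leaves P2 open; dropping Tenure leaves P1 open), so no proper subset is valid.
Among all size-2 subsets of the eligible variables, only {Income, Tenure} blocks every backdoor path, so it is the unique smallest valid adjustment set.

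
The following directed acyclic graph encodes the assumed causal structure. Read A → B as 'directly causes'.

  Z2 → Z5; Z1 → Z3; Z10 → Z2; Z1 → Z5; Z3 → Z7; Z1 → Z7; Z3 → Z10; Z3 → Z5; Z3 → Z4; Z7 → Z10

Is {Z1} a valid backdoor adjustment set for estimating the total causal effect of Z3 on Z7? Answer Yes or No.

Yes

Backdoor paths from Z3 to Z7 (paths whose first edge points into Z3):
  P1: Z3 <- Z1 -> Z7
  P2: Z3 <- Z1 -> Z5 <- Z2 <- Z10 <- Z7
Condition 1 (no descendant of Z3 in the set): holds — descendants of Z3 are {Z10, Z2, Z4, Z5, Z7}; none are in {Z1}.
Condition 2 (every backdoor path blocked by {Z1}):
  P1: blocked at fork node Z1 ∈ conditioning set.
  P2: blocked at fork node Z1 ∈ conditioning set.
{Z1} satisfies the backdoor criterion.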